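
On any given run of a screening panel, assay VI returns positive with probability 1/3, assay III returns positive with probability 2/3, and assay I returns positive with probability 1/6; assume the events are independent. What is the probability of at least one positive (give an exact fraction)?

22/27

Independence gives P(none) = ∏(1 − pᵢ).
P(none) = (1 − 1/3) × (1 − 2/3) × (1 − 1/6) = 2/3 × 1/3 × 5/6 = 5/27
P(at least one) = 1 − 5/27 = 22/27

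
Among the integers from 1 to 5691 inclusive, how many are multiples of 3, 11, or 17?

By inclusion–exclusion:
1897 + 517 + 334 − 172 − 111 − 30 + 10 = 2445

2445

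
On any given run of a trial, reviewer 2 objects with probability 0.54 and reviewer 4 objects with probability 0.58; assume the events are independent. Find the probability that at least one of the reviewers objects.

0.8068

P(none) = (1 − 0.54) × (1 − 0.58) = 0.46 × 0.42 = 0.1932
P(at least one) = 1 − 0.1932 = 0.8068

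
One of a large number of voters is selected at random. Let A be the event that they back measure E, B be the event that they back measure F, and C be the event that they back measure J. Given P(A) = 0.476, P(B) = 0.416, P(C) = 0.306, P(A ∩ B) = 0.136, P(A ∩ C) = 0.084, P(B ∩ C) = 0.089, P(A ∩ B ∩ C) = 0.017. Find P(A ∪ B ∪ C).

0.906

Apply inclusion-exclusion:
P(A ∪ B ∪ C) = 0.476 + 0.416 + 0.306 − 0.136 − 0.084 − 0.089 + 0.017 = 0.906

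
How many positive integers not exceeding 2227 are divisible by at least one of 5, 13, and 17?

679

445 + 171 + 131 − 34 − 26 − 10 + 2 = 679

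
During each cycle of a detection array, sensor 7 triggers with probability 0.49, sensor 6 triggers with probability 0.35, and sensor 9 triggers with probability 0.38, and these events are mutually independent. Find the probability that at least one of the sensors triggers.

0.79447

P(none) = (1 − 0.49) × (1 − 0.35) × (1 − 0.38) = 0.51 × 0.65 × 0.62 = 0.20553
P(at least one) = 1 − 0.20553 = 0.79447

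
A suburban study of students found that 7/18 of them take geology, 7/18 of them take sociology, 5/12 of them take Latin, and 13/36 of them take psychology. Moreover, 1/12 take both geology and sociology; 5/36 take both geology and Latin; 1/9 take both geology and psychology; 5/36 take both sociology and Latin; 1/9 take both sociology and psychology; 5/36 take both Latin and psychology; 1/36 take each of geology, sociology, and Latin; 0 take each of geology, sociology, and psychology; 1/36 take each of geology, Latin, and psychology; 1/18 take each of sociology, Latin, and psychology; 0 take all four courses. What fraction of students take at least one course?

By inclusion-exclusion,
P(union) = 7/18 + 7/18 + 5/12 + 13/36 − 1/12 − 5/36 − 1/9 − 5/36 − 1/9 − 5/36 + 1/36 + 0 + 1/36 + 1/18 − 0 = 17/18

17/18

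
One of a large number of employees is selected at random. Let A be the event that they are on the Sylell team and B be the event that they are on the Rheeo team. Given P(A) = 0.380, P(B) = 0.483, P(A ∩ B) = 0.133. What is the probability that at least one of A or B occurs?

By inclusion–exclusion:
P(A ∪ B) = 0.380 + 0.483 − 0.133 = 0.730

0.730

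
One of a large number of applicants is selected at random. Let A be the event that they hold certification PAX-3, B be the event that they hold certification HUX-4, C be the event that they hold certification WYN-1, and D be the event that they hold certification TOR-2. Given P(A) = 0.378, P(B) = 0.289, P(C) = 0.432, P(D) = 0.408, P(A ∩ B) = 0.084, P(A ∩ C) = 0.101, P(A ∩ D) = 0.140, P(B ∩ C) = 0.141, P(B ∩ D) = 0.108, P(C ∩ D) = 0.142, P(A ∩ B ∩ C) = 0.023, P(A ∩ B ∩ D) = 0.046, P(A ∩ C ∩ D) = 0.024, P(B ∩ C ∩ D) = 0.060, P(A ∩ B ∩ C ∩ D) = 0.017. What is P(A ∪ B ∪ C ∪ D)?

P(A ∪ B ∪ C ∪ D) = 0.378 + 0.289 + 0.432 + 0.408 − 0.084 − 0.101 − 0.140 − 0.141 − 0.108 − 0.142 + 0.023 + 0.046 + 0.024 + 0.060 − 0.017 = 0.927

0.927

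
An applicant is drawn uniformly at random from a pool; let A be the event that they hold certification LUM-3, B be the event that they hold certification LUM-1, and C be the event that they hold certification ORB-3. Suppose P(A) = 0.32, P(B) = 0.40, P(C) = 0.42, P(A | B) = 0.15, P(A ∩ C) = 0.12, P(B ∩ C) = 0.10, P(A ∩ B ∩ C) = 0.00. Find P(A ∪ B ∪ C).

0.86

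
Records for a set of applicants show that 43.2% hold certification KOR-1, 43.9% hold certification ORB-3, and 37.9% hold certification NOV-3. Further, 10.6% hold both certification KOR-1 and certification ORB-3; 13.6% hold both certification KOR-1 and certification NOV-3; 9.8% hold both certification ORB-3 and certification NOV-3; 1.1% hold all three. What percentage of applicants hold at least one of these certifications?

92.1%

Inclusion–exclusion gives
P(≥1) = 43.2 + 43.9 + 37.9 − 10.6 − 13.6 − 9.8 + 1.1 = 92.1%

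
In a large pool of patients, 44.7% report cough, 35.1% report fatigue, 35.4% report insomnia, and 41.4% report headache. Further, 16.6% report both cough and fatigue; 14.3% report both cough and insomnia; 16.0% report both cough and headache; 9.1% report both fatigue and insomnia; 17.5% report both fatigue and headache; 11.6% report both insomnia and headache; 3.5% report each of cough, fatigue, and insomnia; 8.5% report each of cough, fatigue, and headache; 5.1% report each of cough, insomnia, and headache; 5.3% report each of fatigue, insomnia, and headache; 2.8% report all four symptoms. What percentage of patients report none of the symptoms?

8.9%

P(≥1) = 44.7 + 35.1 + 35.4 + 41.4 − 16.6 − 14.3 − 16.0 − 9.1 − 17.5 − 11.6 + 3.5 + 8.5 + 5.1 + 5.3 − 2.8 = 91.1%
P(none) = 100% − 91.1% = 8.9%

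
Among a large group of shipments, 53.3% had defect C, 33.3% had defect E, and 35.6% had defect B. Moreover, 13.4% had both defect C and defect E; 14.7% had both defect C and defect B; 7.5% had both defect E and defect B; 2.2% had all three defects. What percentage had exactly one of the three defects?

57.6%

By inclusion–exclusion (exactly-one form):
P(exactly one) = 53.3 + 33.3 + 35.6 − 2·13.4 − 2·14.7 − 2·7.5 + 3·2.2 = 57.6%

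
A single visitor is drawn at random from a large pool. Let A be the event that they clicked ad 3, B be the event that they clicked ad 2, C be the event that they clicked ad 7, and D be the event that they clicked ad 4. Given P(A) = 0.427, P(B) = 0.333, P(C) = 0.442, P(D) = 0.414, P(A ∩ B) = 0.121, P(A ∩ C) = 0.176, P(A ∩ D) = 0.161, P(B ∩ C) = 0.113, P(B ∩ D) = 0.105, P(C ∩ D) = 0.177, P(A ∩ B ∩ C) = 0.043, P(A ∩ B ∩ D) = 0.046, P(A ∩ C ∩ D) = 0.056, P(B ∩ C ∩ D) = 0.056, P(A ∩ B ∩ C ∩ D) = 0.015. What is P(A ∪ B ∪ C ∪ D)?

Inclusion–exclusion gives
P(A ∪ B ∪ C ∪ D) = 0.427 + 0.333 + 0.442 + 0.414 − 0.121 − 0.176 − 0.161 − 0.113 − 0.105 − 0.177 + 0.043 + 0.046 + 0.056 + 0.056 − 0.015 = 0.949

0.949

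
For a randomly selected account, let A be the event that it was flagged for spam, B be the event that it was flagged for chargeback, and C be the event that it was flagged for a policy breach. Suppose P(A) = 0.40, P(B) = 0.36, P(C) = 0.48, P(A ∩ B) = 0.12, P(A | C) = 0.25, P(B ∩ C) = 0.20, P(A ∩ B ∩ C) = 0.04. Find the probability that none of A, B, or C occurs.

0.16

P(A ∩ C) = P(C)·P(A|C) = 0.48 × 0.25 = 0.12
Using inclusion–exclusion:
P(A ∪ B ∪ C) = 0.40 + 0.36 + 0.48 − 0.12 − 0.12 − 0.20 + 0.04 = 0.84
P(none) = 1 − 0.84 = 0.16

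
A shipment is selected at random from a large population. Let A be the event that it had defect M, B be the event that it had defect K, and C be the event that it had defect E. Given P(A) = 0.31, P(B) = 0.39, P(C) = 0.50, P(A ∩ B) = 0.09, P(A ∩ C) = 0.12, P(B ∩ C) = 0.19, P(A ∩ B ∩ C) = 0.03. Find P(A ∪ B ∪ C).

0.83

Using inclusion–exclusion:
P(A ∪ B ∪ C) = 0.31 + 0.39 + 0.50 − 0.09 − 0.12 − 0.19 + 0.03 = 0.83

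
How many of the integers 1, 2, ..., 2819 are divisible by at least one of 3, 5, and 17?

By inclusion-exclusion,
⌊2819/3⌋ + ⌊2819/5⌋ + ⌊2819/17⌋ − ⌊2819/15⌋ − ⌊2819/51⌋ − ⌊2819/85⌋ + ⌊2819/255⌋ = 939 + 563 + 165 − 187 − 55 − 33 + 11 = 1403

1403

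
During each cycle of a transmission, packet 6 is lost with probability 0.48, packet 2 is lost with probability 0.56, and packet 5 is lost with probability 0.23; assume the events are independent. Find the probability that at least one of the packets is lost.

Since the events are independent, P(none) is the product of the individual non-occurrence probabilities.
P(none) = (1 − 0.48) × (1 − 0.56) × (1 − 0.23) = 0.52 × 0.44 × 0.77 = 0.176176
P(at least one) = 1 − 0.176176 = 0.823824

0.823824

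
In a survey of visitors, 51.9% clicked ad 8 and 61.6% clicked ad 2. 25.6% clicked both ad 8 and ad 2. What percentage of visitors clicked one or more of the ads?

87.9%

P(≥1) = 51.9 + 61.6 − 25.6 = 87.9%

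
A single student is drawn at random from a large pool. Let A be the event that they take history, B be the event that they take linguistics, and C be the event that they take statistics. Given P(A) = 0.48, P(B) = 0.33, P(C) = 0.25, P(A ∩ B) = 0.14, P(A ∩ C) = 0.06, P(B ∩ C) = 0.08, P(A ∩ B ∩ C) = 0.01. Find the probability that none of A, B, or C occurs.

0.21

By inclusion–exclusion:
P(A ∪ B ∪ C) = 0.48 + 0.33 + 0.25 − 0.14 − 0.06 − 0.08 + 0.01 = 0.79
P(none) = 1 − 0.79 = 0.21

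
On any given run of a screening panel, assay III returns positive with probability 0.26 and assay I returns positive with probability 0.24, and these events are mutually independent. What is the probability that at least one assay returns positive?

P(none) = (1 − 0.26) × (1 − 0.24) = 0.74 × 0.76 = 0.5624
P(at least one) = 1 − 0.5624 = 0.4376

0.4376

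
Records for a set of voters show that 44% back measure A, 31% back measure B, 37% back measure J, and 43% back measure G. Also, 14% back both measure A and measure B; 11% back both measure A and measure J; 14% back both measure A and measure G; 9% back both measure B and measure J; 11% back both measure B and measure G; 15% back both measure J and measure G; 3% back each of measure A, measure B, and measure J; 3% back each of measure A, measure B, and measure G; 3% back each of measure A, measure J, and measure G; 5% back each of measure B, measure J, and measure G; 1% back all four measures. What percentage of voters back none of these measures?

Inclusion–exclusion gives
P(at least one) = 44 + 31 + 37 + 43 − 14 − 11 − 14 − 9 − 11 − 15 + 3 + 3 + 3 + 5 − 1 = 94%
P(none) = 100% − 94% = 6%

6%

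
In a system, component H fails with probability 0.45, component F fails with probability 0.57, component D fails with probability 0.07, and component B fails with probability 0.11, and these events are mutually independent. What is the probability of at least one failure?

0.80424895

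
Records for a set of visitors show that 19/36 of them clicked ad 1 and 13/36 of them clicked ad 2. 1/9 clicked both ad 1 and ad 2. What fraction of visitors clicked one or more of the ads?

P(≥1) = 19/36 + 13/36 − 1/9 = 7/9

7/9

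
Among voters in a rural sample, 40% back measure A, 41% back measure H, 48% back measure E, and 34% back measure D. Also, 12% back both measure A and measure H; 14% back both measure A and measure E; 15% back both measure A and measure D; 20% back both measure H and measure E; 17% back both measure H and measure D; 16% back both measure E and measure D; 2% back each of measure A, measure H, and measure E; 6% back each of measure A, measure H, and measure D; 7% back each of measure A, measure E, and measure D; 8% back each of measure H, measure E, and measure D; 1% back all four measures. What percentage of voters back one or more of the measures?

By inclusion–exclusion:
P(≥1) = 40 + 41 + 48 + 34 − 12 − 14 − 15 − 20 − 17 − 16 + 2 + 6 + 7 + 8 − 1 = 91%

91%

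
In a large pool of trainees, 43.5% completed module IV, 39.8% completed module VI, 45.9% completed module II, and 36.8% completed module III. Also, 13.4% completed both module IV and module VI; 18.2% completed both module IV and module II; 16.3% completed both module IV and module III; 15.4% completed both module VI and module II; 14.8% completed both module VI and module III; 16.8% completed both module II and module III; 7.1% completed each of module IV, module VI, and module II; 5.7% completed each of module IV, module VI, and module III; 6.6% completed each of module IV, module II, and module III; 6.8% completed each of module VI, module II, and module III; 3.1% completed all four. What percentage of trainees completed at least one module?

P(at least one) = 43.5 + 39.8 + 45.9 + 36.8 − 13.4 − 18.2 − 16.3 − 15.4 − 14.8 − 16.8 + 7.1 + 5.7 + 6.6 + 6.8 − 3.1 = 94.2%

94.2%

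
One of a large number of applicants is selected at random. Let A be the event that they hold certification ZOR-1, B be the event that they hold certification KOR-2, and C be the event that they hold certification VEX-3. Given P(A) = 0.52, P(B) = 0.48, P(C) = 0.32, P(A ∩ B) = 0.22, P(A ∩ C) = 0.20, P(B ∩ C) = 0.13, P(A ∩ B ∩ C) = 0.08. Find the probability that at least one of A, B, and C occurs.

0.85

Apply inclusion-exclusion:
P(A ∪ B ∪ C) = 0.52 + 0.48 + 0.32 − 0.22 − 0.20 − 0.13 + 0.08 = 0.85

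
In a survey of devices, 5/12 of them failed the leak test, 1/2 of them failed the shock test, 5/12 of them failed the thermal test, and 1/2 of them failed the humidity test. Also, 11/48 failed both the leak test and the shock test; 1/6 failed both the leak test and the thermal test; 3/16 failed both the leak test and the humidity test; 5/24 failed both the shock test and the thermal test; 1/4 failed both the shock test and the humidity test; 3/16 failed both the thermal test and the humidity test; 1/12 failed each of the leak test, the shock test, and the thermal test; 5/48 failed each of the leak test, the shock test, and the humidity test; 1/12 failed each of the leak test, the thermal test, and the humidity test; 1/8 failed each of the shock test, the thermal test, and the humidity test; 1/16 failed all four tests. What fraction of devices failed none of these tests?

1/16

By inclusion-exclusion,
P(union) = 5/12 + 1/2 + 5/12 + 1/2 − 11/48 − 1/6 − 3/16 − 5/24 − 1/4 − 3/16 + 1/12 + 5/48 + 1/12 + 1/8 − 1/16 = 15/16
P(none) = 1 − 15/16 = 1/16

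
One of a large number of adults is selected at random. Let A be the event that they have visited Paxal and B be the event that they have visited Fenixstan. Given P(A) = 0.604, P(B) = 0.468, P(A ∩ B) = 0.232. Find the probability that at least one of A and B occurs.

By inclusion-exclusion,
P(A ∪ B) = 0.604 + 0.468 − 0.232 = 0.840

0.840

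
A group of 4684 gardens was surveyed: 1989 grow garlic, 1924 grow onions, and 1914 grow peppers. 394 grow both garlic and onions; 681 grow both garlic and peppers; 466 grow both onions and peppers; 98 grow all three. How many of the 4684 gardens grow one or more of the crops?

4384

Apply inclusion-exclusion:
|at least one| = 1989 + 1924 + 1914 − 394 − 681 − 466 + 98 = 4384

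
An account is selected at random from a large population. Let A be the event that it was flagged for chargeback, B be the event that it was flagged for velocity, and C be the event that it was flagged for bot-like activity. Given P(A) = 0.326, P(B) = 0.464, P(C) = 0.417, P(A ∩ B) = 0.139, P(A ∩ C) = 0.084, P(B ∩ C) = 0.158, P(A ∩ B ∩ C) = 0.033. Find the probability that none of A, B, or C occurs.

0.141

Inclusion–exclusion gives
P(A ∪ B ∪ C) = 0.326 + 0.464 + 0.417 − 0.139 − 0.084 − 0.158 + 0.033 = 0.859
P(none) = 1 − 0.859 = 0.141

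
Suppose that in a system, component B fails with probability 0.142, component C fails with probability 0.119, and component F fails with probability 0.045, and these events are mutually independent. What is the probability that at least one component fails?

0.27811741

P(none) = (1 − 0.142) × (1 − 0.119) × (1 − 0.045) = 0.858 × 0.881 × 0.955 = 0.72188259
P(at least one) = 1 − 0.72188259 = 0.27811741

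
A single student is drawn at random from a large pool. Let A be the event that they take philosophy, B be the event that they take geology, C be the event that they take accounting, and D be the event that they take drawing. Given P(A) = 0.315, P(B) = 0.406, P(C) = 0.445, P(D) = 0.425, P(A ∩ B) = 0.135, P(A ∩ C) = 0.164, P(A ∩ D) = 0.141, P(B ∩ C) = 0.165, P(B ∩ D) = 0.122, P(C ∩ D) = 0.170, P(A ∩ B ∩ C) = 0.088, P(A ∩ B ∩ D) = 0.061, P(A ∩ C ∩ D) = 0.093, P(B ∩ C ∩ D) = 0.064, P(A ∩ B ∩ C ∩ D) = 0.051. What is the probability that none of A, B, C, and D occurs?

0.051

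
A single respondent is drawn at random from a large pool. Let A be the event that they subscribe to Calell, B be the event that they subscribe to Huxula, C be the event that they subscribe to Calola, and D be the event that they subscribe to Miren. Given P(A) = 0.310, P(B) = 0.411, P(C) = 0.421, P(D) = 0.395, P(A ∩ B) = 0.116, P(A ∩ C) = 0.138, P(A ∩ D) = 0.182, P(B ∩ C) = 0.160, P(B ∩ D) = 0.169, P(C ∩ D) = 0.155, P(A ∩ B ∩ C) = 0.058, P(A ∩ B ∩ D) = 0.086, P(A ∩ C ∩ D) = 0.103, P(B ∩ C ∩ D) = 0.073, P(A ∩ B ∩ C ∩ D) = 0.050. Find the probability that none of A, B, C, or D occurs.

0.113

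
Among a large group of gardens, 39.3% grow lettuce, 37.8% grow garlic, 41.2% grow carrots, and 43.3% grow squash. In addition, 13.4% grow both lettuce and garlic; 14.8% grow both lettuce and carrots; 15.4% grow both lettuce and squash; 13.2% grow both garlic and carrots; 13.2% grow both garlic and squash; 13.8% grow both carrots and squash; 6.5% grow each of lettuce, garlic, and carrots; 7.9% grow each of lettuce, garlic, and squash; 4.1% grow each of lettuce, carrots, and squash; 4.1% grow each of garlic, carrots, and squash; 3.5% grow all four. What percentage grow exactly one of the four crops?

47.8%

By inclusion–exclusion (exactly-one form):
P(exactly one) = 39.3 + 37.8 + 41.2 + 43.3 − 2·13.4 − 2·14.8 − 2·15.4 − 2·13.2 − 2·13.2 − 2·13.8 + 3·6.5 + 3·7.9 + 3·4.1 + 3·4.1 − 4·3.5 = 47.8%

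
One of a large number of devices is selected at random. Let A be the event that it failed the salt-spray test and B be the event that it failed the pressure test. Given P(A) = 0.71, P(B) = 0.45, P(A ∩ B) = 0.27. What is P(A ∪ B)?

0.89

Inclusion–exclusion gives
P(A ∪ B) = 0.71 + 0.45 − 0.27 = 0.89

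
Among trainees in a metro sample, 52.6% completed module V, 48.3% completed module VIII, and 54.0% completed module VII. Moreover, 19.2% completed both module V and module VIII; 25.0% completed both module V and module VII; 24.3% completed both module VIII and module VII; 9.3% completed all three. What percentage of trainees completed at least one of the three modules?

95.7%

P(union) = 52.6 + 48.3 + 54.0 − 19.2 − 25.0 − 24.3 + 9.3 = 95.7%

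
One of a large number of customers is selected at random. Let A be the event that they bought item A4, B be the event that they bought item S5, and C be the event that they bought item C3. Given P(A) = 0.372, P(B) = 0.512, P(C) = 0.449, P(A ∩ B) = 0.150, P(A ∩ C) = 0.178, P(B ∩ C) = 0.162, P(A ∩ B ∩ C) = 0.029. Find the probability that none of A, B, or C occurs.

0.128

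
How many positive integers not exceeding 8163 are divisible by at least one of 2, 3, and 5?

5986

floor(8163/2) + floor(8163/3) + floor(8163/5) − floor(8163/6) − floor(8163/10) − floor(8163/15) + floor(8163/30) = 4081 + 2721 + 1632 − 1360 − 816 − 544 + 272 = 5986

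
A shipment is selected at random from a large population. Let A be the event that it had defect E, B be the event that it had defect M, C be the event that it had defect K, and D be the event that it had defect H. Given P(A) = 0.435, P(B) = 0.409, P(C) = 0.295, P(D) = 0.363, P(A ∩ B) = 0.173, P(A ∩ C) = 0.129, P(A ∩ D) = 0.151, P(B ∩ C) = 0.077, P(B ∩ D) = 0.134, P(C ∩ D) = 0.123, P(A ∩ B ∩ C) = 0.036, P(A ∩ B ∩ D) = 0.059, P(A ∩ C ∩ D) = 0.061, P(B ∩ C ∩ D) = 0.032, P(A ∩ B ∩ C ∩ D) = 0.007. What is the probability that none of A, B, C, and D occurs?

0.104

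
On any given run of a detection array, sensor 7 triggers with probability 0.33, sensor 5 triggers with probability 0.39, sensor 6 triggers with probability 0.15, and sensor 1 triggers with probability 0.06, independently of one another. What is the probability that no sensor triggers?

0.3265513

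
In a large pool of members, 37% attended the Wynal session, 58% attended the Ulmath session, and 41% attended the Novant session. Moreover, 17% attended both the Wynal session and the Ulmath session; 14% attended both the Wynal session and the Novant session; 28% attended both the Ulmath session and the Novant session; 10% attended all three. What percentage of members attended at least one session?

By inclusion-exclusion,
P(union) = 37 + 58 + 41 − 17 − 14 − 28 + 10 = 87%

87%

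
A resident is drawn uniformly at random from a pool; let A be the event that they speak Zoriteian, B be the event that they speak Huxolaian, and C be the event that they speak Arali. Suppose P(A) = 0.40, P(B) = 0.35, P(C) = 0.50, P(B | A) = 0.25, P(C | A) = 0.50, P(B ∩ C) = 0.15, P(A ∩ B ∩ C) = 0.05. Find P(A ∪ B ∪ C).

0.85

P(A ∩ B) = P(A)·P(B|A) = 0.40 × 0.25 = 0.10
P(A ∩ C) = P(A)·P(C|A) = 0.40 × 0.50 = 0.20
Apply inclusion-exclusion:
P(A ∪ B ∪ C) = 0.40 + 0.35 + 0.50 − 0.10 − 0.20 − 0.15 + 0.05 = 0.85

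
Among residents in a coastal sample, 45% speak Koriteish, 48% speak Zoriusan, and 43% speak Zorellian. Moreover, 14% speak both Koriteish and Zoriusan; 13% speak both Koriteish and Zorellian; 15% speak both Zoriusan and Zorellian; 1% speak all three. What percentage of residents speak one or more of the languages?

P(at least one) = 45 + 48 + 43 − 14 − 13 − 15 + 1 = 95%

95%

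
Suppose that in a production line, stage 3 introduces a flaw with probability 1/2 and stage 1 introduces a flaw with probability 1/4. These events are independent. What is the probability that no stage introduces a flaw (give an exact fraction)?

3/8

Independence gives P(none) = ∏(1 − pᵢ).
P(none) = (1 − 1/2) × (1 − 1/4) = 1/2 × 3/4 = 3/8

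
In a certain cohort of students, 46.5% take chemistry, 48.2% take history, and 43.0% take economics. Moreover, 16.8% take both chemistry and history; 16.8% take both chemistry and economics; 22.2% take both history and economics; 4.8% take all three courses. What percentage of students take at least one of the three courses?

P(union) = 46.5 + 48.2 + 43.0 − 16.8 − 16.8 − 22.2 + 4.8 = 86.7%

86.7%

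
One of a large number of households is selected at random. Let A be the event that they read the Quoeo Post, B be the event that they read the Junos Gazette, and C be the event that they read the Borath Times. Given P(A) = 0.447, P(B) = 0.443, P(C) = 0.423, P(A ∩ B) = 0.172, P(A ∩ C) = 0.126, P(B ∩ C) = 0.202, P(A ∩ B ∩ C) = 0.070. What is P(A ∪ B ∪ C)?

0.883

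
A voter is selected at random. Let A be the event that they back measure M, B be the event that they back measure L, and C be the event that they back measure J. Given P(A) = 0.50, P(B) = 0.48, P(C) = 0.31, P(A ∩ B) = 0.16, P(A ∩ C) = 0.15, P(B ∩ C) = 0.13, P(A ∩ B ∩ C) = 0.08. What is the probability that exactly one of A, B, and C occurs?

By inclusion–exclusion (exactly-one form):
P(exactly one) = 0.50 + 0.48 + 0.31 − 2·0.16 − 2·0.15 − 2·0.13 + 3·0.08 = 0.65

0.65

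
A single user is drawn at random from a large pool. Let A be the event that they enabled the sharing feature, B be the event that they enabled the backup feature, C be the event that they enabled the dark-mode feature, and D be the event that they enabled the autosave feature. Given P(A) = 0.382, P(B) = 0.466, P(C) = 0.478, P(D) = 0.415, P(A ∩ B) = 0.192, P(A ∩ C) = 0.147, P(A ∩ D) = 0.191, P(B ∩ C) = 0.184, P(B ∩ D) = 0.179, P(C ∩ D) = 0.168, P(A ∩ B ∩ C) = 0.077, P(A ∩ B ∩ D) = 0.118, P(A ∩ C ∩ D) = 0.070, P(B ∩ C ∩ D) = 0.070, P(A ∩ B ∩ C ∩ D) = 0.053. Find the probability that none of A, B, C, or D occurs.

P(A ∪ B ∪ C ∪ D) = 0.382 + 0.466 + 0.478 + 0.415 − 0.192 − 0.147 − 0.191 − 0.184 − 0.179 − 0.168 + 0.077 + 0.118 + 0.070 + 0.070 − 0.053 = 0.962
P(none) = 1 − 0.962 = 0.038

0.038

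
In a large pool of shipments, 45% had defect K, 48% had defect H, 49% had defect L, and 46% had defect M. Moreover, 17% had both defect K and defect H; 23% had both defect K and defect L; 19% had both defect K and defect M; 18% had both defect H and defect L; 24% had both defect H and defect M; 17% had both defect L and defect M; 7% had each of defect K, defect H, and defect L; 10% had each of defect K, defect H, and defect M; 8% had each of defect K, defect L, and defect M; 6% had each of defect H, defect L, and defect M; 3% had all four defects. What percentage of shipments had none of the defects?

2%

P(≥1) = 45 + 48 + 49 + 46 − 17 − 23 − 19 − 18 − 24 − 17 + 7 + 10 + 8 + 6 − 3 = 98%
P(none) = 100% − 98% = 2%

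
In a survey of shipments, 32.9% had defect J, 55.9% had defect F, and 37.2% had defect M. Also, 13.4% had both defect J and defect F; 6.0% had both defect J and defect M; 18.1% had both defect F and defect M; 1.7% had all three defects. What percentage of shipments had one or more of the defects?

90.2%

Apply inclusion-exclusion:
P(union) = 32.9 + 55.9 + 37.2 − 13.4 − 6.0 − 18.1 + 1.7 = 90.2%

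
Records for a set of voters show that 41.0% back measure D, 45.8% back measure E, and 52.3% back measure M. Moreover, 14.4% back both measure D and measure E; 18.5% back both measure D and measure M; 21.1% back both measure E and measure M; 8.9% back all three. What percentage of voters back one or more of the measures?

94.0%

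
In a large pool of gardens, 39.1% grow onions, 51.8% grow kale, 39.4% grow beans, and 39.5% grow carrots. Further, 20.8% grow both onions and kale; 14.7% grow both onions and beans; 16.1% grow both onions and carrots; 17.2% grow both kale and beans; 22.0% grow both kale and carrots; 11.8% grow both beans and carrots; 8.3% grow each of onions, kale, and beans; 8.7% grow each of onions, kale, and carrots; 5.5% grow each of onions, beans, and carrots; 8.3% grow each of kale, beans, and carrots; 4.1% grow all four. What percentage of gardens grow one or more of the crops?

P(≥1) = 39.1 + 51.8 + 39.4 + 39.5 − 20.8 − 14.7 − 16.1 − 17.2 − 22.0 − 11.8 + 8.3 + 8.7 + 5.5 + 8.3 − 4.1 = 93.9%

93.9%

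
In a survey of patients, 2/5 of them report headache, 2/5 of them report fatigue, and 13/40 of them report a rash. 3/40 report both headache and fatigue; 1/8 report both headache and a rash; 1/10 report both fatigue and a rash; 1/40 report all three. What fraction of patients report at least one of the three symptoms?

P(at least one) = 2/5 + 2/5 + 13/40 − 3/40 − 1/8 − 1/10 + 1/40 = 17/20

17/20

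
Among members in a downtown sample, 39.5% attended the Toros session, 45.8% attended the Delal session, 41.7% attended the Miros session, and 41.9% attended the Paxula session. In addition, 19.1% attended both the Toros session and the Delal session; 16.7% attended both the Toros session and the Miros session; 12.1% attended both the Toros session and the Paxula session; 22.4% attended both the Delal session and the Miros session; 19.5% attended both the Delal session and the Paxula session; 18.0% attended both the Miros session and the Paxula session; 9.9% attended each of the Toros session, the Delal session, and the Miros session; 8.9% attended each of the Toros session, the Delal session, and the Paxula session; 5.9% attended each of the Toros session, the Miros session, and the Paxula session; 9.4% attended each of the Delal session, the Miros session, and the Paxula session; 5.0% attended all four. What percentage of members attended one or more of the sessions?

90.2%

Apply inclusion-exclusion:
P(union) = 39.5 + 45.8 + 41.7 + 41.9 − 19.1 − 16.7 − 12.1 − 22.4 − 19.5 − 18.0 + 9.9 + 8.9 + 5.9 + 9.4 − 5.0 = 90.2%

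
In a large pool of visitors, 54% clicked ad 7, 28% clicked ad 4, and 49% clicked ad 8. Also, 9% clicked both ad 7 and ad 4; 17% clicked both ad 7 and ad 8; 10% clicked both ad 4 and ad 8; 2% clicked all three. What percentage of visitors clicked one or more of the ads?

97%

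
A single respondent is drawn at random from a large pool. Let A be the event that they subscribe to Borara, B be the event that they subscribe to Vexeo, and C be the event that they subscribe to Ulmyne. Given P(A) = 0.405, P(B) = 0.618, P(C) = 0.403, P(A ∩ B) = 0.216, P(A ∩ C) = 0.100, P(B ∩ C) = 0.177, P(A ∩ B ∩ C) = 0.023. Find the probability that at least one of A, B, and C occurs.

P(A ∪ B ∪ C) = 0.405 + 0.618 + 0.403 − 0.216 − 0.100 − 0.177 + 0.023 = 0.956

0.956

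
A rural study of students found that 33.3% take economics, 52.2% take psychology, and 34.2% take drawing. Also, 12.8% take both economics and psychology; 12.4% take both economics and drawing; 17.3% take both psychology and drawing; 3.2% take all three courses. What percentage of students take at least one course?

P(≥1) = 33.3 + 52.2 + 34.2 − 12.8 − 12.4 − 17.3 + 3.2 = 80.4%

80.4%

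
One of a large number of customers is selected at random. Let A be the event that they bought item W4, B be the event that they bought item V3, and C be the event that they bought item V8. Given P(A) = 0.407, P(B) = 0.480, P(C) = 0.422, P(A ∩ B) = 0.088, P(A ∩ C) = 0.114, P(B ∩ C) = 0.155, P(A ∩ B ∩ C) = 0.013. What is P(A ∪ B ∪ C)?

0.965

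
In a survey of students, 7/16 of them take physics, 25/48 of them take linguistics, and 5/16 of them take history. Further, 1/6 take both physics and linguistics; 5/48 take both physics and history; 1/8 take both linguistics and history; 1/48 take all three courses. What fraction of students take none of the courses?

5/48

Inclusion–exclusion gives
P(≥1) = 7/16 + 25/48 + 5/16 − 1/6 − 5/48 − 1/8 + 1/48 = 43/48
P(none) = 1 − 43/48 = 5/48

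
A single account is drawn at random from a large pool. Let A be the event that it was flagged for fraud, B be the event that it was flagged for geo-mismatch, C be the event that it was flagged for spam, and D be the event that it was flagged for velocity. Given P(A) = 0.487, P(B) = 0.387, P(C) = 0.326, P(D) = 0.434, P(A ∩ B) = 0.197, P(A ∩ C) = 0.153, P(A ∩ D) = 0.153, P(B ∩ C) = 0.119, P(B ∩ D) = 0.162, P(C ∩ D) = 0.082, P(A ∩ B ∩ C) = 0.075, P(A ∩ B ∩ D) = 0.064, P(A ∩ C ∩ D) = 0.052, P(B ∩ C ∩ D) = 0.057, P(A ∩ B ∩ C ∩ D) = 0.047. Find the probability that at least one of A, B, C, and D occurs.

Inclusion–exclusion gives
P(A ∪ B ∪ C ∪ D) = 0.487 + 0.387 + 0.326 + 0.434 − 0.197 − 0.153 − 0.153 − 0.119 − 0.162 − 0.082 + 0.075 + 0.064 + 0.052 + 0.057 − 0.047 = 0.969

0.969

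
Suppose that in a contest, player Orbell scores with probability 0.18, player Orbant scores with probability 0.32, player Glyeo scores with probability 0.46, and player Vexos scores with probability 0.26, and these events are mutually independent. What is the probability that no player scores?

0.22281696

Since the events are independent, P(none) is the product of the individual non-occurrence probabilities.
P(none) = (1 − 0.18) × (1 − 0.32) × (1 − 0.46) × (1 − 0.26) = 0.82 × 0.68 × 0.54 × 0.74 = 0.22281696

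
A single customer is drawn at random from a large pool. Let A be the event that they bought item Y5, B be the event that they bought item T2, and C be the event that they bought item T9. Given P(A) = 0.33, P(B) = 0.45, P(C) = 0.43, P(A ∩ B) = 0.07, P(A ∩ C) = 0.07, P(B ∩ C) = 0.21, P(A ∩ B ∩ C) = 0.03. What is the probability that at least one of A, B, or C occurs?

Inclusion–exclusion gives
P(A ∪ B ∪ C) = 0.33 + 0.45 + 0.43 − 0.07 − 0.07 − 0.21 + 0.03 = 0.89

0.89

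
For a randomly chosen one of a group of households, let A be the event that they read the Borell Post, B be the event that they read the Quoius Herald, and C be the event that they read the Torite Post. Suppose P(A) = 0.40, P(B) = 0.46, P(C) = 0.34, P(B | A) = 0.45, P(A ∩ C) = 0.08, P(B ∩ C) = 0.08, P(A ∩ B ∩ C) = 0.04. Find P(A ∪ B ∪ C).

P(A ∩ B) = P(A)·P(B|A) = 0.40 × 0.45 = 0.18
P(A ∪ B ∪ C) = 0.40 + 0.46 + 0.34 − 0.18 − 0.08 − 0.08 + 0.04 = 0.90

0.90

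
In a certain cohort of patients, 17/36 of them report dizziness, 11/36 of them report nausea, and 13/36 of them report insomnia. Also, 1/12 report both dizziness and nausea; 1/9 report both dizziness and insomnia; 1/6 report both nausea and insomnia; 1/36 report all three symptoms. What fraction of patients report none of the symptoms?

P(at least one) = 17/36 + 11/36 + 13/36 − 1/12 − 1/9 − 1/6 + 1/36 = 29/36
P(none) = 1 − 29/36 = 7/36

7/36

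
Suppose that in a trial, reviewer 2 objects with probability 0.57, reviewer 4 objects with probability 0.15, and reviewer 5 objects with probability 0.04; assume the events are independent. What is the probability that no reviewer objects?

0.35088

Since the events are independent, P(none) is the product of the individual non-occurrence probabilities.
P(none) = (1 − 0.57) × (1 − 0.15) × (1 − 0.04) = 0.43 × 0.85 × 0.96 = 0.35088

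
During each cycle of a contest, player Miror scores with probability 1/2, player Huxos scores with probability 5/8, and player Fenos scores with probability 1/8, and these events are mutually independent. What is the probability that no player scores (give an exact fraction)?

21/128

P(none) = (1 − 1/2) × (1 − 5/8) × (1 − 1/8) = 1/2 × 3/8 × 7/8 = 21/128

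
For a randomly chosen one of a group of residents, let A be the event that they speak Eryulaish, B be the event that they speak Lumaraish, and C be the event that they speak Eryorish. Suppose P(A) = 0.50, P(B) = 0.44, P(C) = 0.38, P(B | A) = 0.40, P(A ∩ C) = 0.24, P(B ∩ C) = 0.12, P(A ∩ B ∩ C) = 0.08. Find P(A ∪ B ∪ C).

P(A ∩ B) = P(A)·P(B|A) = 0.50 × 0.40 = 0.20
By inclusion-exclusion,
P(A ∪ B ∪ C) = 0.50 + 0.44 + 0.38 − 0.20 − 0.24 − 0.12 + 0.08 = 0.84

0.84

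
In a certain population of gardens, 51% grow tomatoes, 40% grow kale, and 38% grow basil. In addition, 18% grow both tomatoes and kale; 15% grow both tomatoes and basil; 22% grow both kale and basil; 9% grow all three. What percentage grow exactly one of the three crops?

By inclusion–exclusion (exactly-one form):
P(exactly one) = 51 + 40 + 38 − 2·18 − 2·15 − 2·22 + 3·9 = 46%

46%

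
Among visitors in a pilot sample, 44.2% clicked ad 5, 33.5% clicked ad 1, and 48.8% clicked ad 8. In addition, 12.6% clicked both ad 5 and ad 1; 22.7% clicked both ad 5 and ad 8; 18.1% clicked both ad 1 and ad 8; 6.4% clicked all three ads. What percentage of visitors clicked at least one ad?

79.5%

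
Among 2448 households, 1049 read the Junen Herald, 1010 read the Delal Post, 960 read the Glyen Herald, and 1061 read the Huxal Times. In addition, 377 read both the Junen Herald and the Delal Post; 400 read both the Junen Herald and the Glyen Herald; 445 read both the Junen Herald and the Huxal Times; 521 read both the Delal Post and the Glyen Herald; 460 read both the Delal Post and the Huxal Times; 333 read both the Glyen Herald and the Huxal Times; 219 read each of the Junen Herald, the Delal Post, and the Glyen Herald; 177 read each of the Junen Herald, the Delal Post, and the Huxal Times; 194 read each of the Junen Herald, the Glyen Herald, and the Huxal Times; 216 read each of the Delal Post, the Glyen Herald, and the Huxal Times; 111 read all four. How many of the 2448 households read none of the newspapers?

209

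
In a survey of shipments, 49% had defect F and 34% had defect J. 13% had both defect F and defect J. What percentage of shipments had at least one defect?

Using inclusion–exclusion:
P(union) = 49 + 34 − 13 = 70%

70%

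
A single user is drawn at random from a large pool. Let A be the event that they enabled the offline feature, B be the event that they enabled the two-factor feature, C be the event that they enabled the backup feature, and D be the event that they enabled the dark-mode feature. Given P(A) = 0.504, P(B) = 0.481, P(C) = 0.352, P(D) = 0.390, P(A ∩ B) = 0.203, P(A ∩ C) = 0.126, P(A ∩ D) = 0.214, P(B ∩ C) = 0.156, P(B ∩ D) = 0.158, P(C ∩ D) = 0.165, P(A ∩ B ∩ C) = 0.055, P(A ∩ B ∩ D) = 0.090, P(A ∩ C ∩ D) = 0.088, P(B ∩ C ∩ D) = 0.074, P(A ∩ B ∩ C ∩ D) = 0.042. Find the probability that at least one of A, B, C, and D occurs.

0.970

P(A ∪ B ∪ C ∪ D) = 0.504 + 0.481 + 0.352 + 0.390 − 0.203 − 0.126 − 0.214 − 0.156 − 0.158 − 0.165 + 0.055 + 0.090 + 0.088 + 0.074 − 0.042 = 0.970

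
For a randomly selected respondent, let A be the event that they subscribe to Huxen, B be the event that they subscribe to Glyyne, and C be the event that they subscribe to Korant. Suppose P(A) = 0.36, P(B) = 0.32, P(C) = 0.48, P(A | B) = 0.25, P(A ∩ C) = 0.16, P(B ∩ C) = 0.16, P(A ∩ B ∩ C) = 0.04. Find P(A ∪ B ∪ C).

P(A ∩ B) = P(B)·P(A|B) = 0.32 × 0.25 = 0.08
P(A ∪ B ∪ C) = 0.36 + 0.32 + 0.48 − 0.08 − 0.16 − 0.16 + 0.04 = 0.80

0.80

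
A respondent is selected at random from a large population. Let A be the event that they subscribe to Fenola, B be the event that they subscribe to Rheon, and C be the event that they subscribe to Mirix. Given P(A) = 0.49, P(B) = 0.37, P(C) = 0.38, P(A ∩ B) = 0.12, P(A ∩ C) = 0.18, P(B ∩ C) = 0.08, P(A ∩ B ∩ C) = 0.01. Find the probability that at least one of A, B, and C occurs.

0.87

By inclusion–exclusion:
P(A ∪ B ∪ C) = 0.49 + 0.37 + 0.38 − 0.12 − 0.18 − 0.08 + 0.01 = 0.87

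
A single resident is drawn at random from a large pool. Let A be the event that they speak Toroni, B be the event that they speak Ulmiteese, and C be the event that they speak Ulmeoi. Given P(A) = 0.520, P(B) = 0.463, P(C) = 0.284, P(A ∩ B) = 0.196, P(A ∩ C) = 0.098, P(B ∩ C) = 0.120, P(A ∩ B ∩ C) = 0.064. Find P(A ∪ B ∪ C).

0.917

Apply inclusion-exclusion:
P(A ∪ B ∪ C) = 0.520 + 0.463 + 0.284 − 0.196 − 0.098 − 0.120 + 0.064 = 0.917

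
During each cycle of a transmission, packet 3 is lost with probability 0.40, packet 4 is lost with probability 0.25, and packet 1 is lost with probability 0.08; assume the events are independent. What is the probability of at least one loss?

0.586

Independence gives P(none) = ∏(1 − pᵢ).
P(none) = (1 − 0.40) × (1 − 0.25) × (1 − 0.08) = 0.60 × 0.75 × 0.92 = 0.414
P(at least one) = 1 − 0.414 = 0.586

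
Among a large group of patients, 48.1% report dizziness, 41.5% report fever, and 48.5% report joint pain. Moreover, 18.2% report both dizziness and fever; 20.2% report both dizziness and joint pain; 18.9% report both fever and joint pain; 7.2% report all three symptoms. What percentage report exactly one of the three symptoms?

P(exactly one) = 48.1 + 41.5 + 48.5 − 2·18.2 − 2·20.2 − 2·18.9 + 3·7.2 = 45.1%

45.1%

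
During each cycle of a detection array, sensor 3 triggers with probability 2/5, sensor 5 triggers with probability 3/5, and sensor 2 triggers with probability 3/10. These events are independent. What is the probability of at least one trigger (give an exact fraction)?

P(none) = (1 − 2/5) × (1 − 3/5) × (1 − 3/10) = 3/5 × 2/5 × 7/10 = 21/125
P(at least one) = 1 − 21/125 = 104/125

104/125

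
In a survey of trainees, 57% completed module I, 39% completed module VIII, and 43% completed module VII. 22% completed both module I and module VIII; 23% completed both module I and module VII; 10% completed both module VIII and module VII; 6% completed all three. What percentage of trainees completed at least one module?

P(≥1) = 57 + 39 + 43 − 22 − 23 − 10 + 6 = 90%

90%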